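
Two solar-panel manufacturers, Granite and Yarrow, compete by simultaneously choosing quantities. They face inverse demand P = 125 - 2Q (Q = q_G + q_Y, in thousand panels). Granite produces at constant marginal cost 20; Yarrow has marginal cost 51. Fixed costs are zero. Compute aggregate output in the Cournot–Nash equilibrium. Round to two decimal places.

29.83

Granite's profit: π_G = (125 - 2Q)q_G - (20q_G). Setting ∂π_G/∂q_G = 0: 105 - 4q_G - 2(q_Y) = 0.
Yarrow's profit: π_Y = (125 - 2Q)q_Y - (51q_Y). Setting ∂π_Y/∂q_Y = 0: 74 - 4q_Y - 2(q_G) = 0.
So q_G = (105 - 2q_Y)/4 and q_Y = (74 - 2q_G)/4.
Substituting one into the other gives q_G = 68/3 and q_Y = 43/6.
Total output Q = 68/3 + 43/6 = 179/6.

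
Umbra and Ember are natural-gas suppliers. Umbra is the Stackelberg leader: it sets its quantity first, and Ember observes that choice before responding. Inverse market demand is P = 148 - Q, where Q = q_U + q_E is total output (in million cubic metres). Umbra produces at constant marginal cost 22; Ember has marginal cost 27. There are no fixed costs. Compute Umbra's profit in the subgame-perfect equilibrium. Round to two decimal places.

Solve by backward induction. Given q_U, the follower Ember maximises π_E = (148 - q_U - q_E)q_E - 27q_E.
Setting the follower's marginal profit to zero, 121 - q_U - 2q_E = 0, i.e. q_E = (121 - q_U)/2.
The leader anticipates this reaction. Substituting into P = 148 - Q gives P = 175/2 - (1/2)q_U, so π_U = (175/2 - (1/2)q_U)q_U - 22q_U.
Leader FOC: 131/2 - q_U = 0, so q_U = 131/2.
Then q_E = (121 - 131/2)/2 = 111/4.
Price P = 148 - 373/4 = 219/4.
Umbra's profit: (219/4 - 22)·(131/2) = 2145.1250.

2145.13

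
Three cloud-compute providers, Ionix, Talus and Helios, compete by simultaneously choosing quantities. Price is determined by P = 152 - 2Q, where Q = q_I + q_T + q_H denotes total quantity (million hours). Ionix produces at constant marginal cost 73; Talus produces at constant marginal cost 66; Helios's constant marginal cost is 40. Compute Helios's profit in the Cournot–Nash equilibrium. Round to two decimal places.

Ionix's profit: π_I = (152 - 2Q)q_I - (73q_I). Setting ∂π_I/∂q_I = 0: 79 - 4q_I - 2(q_T + q_H) = 0.
Talus's profit: π_T = (152 - 2Q)q_T - (66q_T). Setting ∂π_T/∂q_T = 0: 86 - 4q_T - 2(q_I + q_H) = 0.
Helios's profit: π_H = (152 - 2Q)q_H - (40q_H). Setting ∂π_H/∂q_H = 0: 112 - 4q_H - 2(q_I + q_T) = 0.
Adding the 3 conditions: 277 − 4Q − 4Q = 0, i.e. Q = 277/8.
Back-substituting: q_I = (79 − 277/4)/2 = 39/8, q_T = (86 − 277/4)/2 = 67/8, q_H = (112 − 277/4)/2 = 171/8.
Price P = 152 - 2·(277/8) = 331/4.
Helios's profit: (331/4 - 40)·(171/8) = 913.7813.

913.78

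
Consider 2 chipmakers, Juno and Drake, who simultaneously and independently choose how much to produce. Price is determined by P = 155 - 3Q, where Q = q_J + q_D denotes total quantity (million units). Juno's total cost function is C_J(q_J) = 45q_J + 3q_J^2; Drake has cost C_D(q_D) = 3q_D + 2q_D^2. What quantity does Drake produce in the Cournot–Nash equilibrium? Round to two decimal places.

13.46

Juno's profit: π_J = (155 - 3Q)q_J - (45q_J + 3q_J²). Setting ∂π_J/∂q_J = 0: 110 - 12q_J - 3(q_D) = 0.
Drake's profit: π_D = (155 - 3Q)q_D - (3q_D + 2q_D²). Setting ∂π_D/∂q_D = 0: 152 - 10q_D - 3(q_J) = 0.
So q_J = (110 - 3q_D)/12 and q_D = (152 - 3q_J)/10.
Substituting one into the other gives q_J = 644/111 and q_D = 498/37.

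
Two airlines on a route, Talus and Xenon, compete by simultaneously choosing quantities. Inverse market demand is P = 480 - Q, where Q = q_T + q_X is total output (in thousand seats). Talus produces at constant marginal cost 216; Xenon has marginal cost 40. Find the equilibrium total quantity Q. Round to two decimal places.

234.67

Talus's profit: π_T = (480 - Q)q_T - (216q_T). Setting ∂π_T/∂q_T = 0: 264 - 2q_T - (q_X) = 0.
Xenon's profit: π_X = (480 - Q)q_X - (40q_X). Setting ∂π_X/∂q_X = 0: 440 - 2q_X - (q_T) = 0.
So q_T = (264 - q_X)/2 and q_X = (440 - q_T)/2.
Solving the pair: q_T = 88/3, q_X = 616/3.
Total output Q = 88/3 + 616/3 = 704/3.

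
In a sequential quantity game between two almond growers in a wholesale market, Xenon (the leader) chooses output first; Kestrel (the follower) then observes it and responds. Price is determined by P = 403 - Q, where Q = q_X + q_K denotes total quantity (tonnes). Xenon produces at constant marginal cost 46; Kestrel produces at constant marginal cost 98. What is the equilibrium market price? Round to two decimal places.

148.25

Solve by backward induction. Given q_X, the follower Kestrel maximises π_K = (403 - q_X - q_K)q_K - 98q_K.
Setting the follower's marginal profit to zero, 305 - q_X - 2q_K = 0, i.e. q_K = (305 - q_X)/2.
The leader anticipates this reaction. Substituting into P = 403 - Q gives P = 501/2 - (1/2)q_X, so π_X = (501/2 - (1/2)q_X)q_X - 46q_X.
The leader's first-order condition 409/2 - q_X = 0 yields q_X = 409/2.
Then q_K = (305 - 409/2)/2 = 201/4.
Total output Q = 1019/4, so price P = 403 - 1019/4 = 593/4.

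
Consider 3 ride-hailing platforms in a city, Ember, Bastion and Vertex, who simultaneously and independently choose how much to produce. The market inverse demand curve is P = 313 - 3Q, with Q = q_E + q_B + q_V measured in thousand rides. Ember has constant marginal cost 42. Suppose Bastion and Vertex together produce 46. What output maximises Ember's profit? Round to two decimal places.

With rivals' combined output fixed at 46, Ember's profit is π_E = (313 - 3·46 - 3q_E)q_E - (42q_E) = (175 - 3q_E)q_E - (42q_E).
∂π_E/∂q_E = 133 - 6q_E = 0, so q_E = 133/6.

22.17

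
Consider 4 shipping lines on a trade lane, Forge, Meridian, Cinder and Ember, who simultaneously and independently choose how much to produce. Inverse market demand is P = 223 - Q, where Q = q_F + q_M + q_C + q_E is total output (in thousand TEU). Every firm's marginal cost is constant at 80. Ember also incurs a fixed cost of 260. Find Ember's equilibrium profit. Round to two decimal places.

557.96

Each firm earns π_i = (223 - Q)q_i - 80q_i.
First-order condition (treating rivals' output as given): 143 - 2q_i - Σ_{j≠i} q_j = 0.
With identical firms every q_j equals q_i, so Σ_{j≠i} q_j = 3q_i and 143 = 5q_i, giving q_i = 143/5.
Price P = 223 - 572/5 = 543/5.
Ember's profit: (543/5 - 80)·(143/5) - 260 = 557.9600.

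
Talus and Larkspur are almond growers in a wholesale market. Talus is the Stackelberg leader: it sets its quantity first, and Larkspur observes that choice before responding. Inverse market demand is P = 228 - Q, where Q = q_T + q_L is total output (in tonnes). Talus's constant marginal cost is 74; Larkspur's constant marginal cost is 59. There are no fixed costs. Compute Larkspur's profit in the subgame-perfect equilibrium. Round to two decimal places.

2475.06

Solve by backward induction. Given q_T, the follower Larkspur maximises π_L = (228 - q_T - q_L)q_L - 59q_L.
Setting the follower's marginal profit to zero, 169 - q_T - 2q_L = 0, i.e. q_L = (169 - q_T)/2.
The leader anticipates this reaction. Substituting into P = 228 - Q gives P = 287/2 - (1/2)q_T, so π_T = (287/2 - (1/2)q_T)q_T - 74q_T.
Leader FOC: 139/2 - q_T = 0, so q_T = 139/2.
Then q_L = (169 - 139/2)/2 = 199/4.
Price P = 228 - 477/4 = 435/4.
Larkspur's profit: (435/4 - 59)·(199/4) = 2475.0625.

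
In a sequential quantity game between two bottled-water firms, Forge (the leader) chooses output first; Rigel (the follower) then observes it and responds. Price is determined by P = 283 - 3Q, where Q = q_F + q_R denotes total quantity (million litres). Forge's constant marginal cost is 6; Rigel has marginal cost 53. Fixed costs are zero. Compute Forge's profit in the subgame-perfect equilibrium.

4374

Solve by backward induction. Given q_F, the follower Rigel maximises π_R = (283 - 3q_F - 3q_R)q_R - 53q_R.
Follower FOC: 230 - 3q_F - 6q_R = 0, so q_R(q_F) = (230 - 3q_F)/6.
Forge substitutes q_R(q_F) into its own profit: π_F = q_F(283 - 3q_F - (230 - 3q_F)/2) - 6q_F = (168 - (3/2)q_F)q_F - 6q_F.
Leader FOC: 162 - 3q_F = 0, so q_F = 54.
Then q_R = (230 - 3·54)/6 = 34/3.
Price P = 283 - 3·(196/3) = 87.
Forge's profit: (87 - 6)·54 = 4374.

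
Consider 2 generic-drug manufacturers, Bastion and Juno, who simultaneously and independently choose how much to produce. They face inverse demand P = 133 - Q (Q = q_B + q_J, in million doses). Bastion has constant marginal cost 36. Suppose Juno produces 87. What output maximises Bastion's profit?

5

With the rival's output fixed at 87, Bastion's profit is π_B = (133 - 87 - q_B)q_B - (36q_B) = (46 - q_B)q_B - (36q_B).
∂π_B/∂q_B = 10 - 2q_B = 0, so q_B = 5.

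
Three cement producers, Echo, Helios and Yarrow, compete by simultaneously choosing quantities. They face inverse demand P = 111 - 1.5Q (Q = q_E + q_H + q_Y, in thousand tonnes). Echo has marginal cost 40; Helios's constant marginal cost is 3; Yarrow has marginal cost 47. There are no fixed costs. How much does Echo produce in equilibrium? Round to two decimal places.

Echo's profit: π_E = (111 - 1.5Q)q_E - (40q_E). Setting ∂π_E/∂q_E = 0: 71 - 3q_E - (3/2)(q_H + q_Y) = 0.
Helios's first-order condition: 108 - 3q_H - (3/2)(q_E + q_Y) = 0.
Yarrow's profit: π_Y = (111 - 1.5Q)q_Y - (47q_Y). Setting ∂π_Y/∂q_Y = 0: 64 - 3q_Y - (3/2)(q_E + q_H) = 0.
Adding the 3 first-order conditions: 243 − 6Q = 0, so Q = 81/2.
Back-substituting: q_E = (71 − 243/4)/(3/2) = 41/6, q_H = (108 − 243/4)/(3/2) = 63/2, q_Y = (64 − 243/4)/(3/2) = 13/6.

6.83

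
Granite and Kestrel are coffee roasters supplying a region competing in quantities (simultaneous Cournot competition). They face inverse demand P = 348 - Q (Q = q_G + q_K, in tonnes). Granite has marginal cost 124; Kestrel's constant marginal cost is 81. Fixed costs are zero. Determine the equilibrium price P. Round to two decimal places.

184.33

Granite's profit: π_G = (348 - Q)q_G - (124q_G). Setting ∂π_G/∂q_G = 0: 224 - 2q_G - (q_K) = 0.
Kestrel's first-order condition: 267 - 2q_K - (q_G) = 0.
Rearranging gives the reaction functions q_G = (224 - q_K)/2 and q_K = (267 - q_G)/2.
Solving the pair: q_G = 181/3, q_K = 310/3.
Total output Q = 491/3, so price P = 348 - 491/3 = 553/3.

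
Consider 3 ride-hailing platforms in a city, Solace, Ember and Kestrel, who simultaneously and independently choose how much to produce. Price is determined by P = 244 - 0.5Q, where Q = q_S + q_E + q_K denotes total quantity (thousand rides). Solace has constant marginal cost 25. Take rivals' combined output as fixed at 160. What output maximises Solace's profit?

With rivals' combined output fixed at 160, Solace's profit is π_S = (244 - (1/2)·160 - (1/2)q_S)q_S - (25q_S) = (164 - (1/2)q_S)q_S - (25q_S).
∂π_S/∂q_S = 139 - q_S = 0, so q_S = 139.

139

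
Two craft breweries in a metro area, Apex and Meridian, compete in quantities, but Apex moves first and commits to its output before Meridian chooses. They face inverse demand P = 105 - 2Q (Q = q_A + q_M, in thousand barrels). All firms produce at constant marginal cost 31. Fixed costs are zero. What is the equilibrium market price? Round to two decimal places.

Solve by backward induction. Given q_A, the follower Meridian maximises π_M = (105 - 2q_A - 2q_M)q_M - 31q_M.
Setting the follower's marginal profit to zero, 74 - 2q_A - 4q_M = 0, i.e. q_M = (74 - 2q_A)/4.
Apex substitutes q_M(q_A) into its own profit: π_A = q_A(105 - 2q_A - (74 - 2q_A)/2) - 31q_A = (68 - q_A)q_A - 31q_A.
Maximising: ∂π_A/∂q_A = 37 - 2q_A = 0, giving q_A = 37/2.
Then q_M = (74 - 2·(37/2))/4 = 37/4.
Total output Q = 111/4, so price P = 105 - 2·(111/4) = 99/2.

49.50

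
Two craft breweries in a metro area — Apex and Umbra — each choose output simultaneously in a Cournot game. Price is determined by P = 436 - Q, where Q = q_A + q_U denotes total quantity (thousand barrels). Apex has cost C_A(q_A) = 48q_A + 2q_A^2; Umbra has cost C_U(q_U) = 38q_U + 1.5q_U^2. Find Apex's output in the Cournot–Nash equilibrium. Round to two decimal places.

Apex's profit: π_A = (436 - Q)q_A - (48q_A + 2q_A²). Setting ∂π_A/∂q_A = 0: 388 - 6q_A - (q_U) = 0.
Umbra's profit: π_U = (436 - Q)q_U - (38q_U + (3/2)q_U²). Setting ∂π_U/∂q_U = 0: 398 - 5q_U - (q_A) = 0.
Best responses: q_A = (388 - q_U)/6, q_U = (398 - q_A)/5.
Substituting one into the other gives q_A = 1542/29 and q_U = 68.9655.

53.17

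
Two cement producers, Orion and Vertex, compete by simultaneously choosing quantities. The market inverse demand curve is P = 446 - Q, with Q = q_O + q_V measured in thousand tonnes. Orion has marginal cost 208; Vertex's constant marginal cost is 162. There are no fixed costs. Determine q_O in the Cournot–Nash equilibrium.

Orion's profit: π_O = (446 - Q)q_O - (208q_O). Setting ∂π_O/∂q_O = 0: 238 - 2q_O - (q_V) = 0.
Vertex's profit: π_V = (446 - Q)q_V - (162q_V). Setting ∂π_V/∂q_V = 0: 284 - 2q_V - (q_O) = 0.
Best responses: q_O = (238 - q_V)/2, q_V = (284 - q_O)/2.
Solving the pair: q_O = 64, q_V = 110.

64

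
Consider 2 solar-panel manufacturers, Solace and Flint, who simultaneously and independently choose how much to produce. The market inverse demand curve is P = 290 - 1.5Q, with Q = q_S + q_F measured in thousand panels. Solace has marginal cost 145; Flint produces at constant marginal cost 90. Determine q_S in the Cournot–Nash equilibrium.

Solace's profit: π_S = (290 - 1.5Q)q_S - (145q_S). Setting ∂π_S/∂q_S = 0: 145 - 3q_S - (3/2)(q_F) = 0.
Flint's first-order condition: 200 - 3q_F - (3/2)(q_S) = 0.
Best responses: q_S = (145 - (3/2)q_F)/3, q_F = (200 - (3/2)q_S)/3.
Solving the pair: q_S = 20, q_F = 170/3.

20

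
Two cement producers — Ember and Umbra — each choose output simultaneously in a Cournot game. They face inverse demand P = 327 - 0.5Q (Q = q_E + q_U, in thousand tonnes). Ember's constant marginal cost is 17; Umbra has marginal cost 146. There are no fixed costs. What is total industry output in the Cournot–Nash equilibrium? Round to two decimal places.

Ember's profit: π_E = (327 - 0.5Q)q_E - (17q_E). Setting ∂π_E/∂q_E = 0: 310 - q_E - (1/2)(q_U) = 0.
Umbra's first-order condition: 181 - q_U - (1/2)(q_E) = 0.
Rearranging gives the reaction functions q_E = (310 - (1/2)q_U) and q_U = (181 - (1/2)q_E).
Substituting one into the other gives q_E = 878/3 and q_U = 104/3.
Total output Q = 878/3 + 104/3 = 982/3.

327.33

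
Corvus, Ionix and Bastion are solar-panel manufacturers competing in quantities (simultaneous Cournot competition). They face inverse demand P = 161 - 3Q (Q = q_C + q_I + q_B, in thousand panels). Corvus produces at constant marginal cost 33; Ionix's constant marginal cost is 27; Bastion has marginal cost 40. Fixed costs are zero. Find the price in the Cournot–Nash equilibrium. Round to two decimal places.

65.25

Corvus's profit: π_C = (161 - 3Q)q_C - (33q_C). Setting ∂π_C/∂q_C = 0: 128 - 6q_C - 3(q_I + q_B) = 0.
Ionix's first-order condition: 134 - 6q_I - 3(q_C + q_B) = 0.
Bastion's profit: π_B = (161 - 3Q)q_B - (40q_B). Setting ∂π_B/∂q_B = 0: 121 - 6q_B - 3(q_C + q_I) = 0.
Adding the 3 first-order conditions: 383 − 12Q = 0, so Q = 383/12.
Back-substituting: q_C = (128 − 383/4)/3 = 43/4, q_I = (134 − 383/4)/3 = 51/4, q_B = (121 − 383/4)/3 = 101/12.
Total output Q = 383/12, so price P = 161 - 3·(383/12) = 261/4.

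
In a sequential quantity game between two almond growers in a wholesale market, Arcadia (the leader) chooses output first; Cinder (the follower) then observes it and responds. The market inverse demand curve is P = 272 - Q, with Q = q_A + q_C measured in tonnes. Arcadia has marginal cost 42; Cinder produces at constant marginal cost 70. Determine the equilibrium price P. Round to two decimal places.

The follower Cinder best-responds to any q_A: π_C = (272 - Q)q_C - 70q_C.
Setting the follower's marginal profit to zero, 202 - q_A - 2q_C = 0, i.e. q_C = (202 - q_A)/2.
Arcadia substitutes q_C(q_A) into its own profit: π_A = q_A(272 - q_A - (202 - q_A)/2) - 42q_A = (171 - (1/2)q_A)q_A - 42q_A.
Leader FOC: 129 - q_A = 0, so q_A = 129.
Then q_C = (202 - 129)/2 = 73/2.
Total output Q = 331/2, so price P = 272 - 331/2 = 213/2.

106.50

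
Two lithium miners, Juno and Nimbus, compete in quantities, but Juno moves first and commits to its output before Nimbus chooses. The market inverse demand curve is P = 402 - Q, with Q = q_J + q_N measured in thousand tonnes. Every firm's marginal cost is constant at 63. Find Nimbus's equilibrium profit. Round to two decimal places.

7182.56

Solve by backward induction. Given q_J, the follower Nimbus maximises π_N = (402 - q_J - q_N)q_N - 63q_N.
Follower FOC: 339 - q_J - 2q_N = 0, so q_N(q_J) = (339 - q_J)/2.
The leader anticipates this reaction. Substituting into P = 402 - Q gives P = 465/2 - (1/2)q_J, so π_J = (465/2 - (1/2)q_J)q_J - 63q_J.
Maximising: ∂π_J/∂q_J = 339/2 - q_J = 0, giving q_J = 339/2.
Then q_N = (339 - 339/2)/2 = 339/4.
Price P = 402 - 1017/4 = 591/4.
Nimbus's profit: (591/4 - 63)·(339/4) = 7182.5625.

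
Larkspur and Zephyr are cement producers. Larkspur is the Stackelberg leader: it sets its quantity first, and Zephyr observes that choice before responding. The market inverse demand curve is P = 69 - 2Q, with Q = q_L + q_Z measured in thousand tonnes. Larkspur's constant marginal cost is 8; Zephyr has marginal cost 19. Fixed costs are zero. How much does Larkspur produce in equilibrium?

Solve by backward induction. Given q_L, the follower Zephyr maximises π_Z = (69 - 2q_L - 2q_Z)q_Z - 19q_Z.
Setting the follower's marginal profit to zero, 50 - 2q_L - 4q_Z = 0, i.e. q_Z = (50 - 2q_L)/4.
Larkspur substitutes q_Z(q_L) into its own profit: π_L = q_L(69 - 2q_L - (50 - 2q_L)/2) - 8q_L = (44 - q_L)q_L - 8q_L.
Leader FOC: 36 - 2q_L = 0, so q_L = 18.
Then q_Z = (50 - 2·18)/4 = 7/2.

18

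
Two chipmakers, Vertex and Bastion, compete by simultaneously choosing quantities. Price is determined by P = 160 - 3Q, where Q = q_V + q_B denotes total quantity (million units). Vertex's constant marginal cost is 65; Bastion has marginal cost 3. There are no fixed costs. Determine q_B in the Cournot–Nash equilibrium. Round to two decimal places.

24.33

Vertex's profit: π_V = (160 - 3Q)q_V - (65q_V). Setting ∂π_V/∂q_V = 0: 95 - 6q_V - 3(q_B) = 0.
Bastion's profit: π_B = (160 - 3Q)q_B - (3q_B). Setting ∂π_B/∂q_B = 0: 157 - 6q_B - 3(q_V) = 0.
So q_V = (95 - 3q_B)/6 and q_B = (157 - 3q_V)/6.
Solving the pair: q_V = 11/3, q_B = 73/3.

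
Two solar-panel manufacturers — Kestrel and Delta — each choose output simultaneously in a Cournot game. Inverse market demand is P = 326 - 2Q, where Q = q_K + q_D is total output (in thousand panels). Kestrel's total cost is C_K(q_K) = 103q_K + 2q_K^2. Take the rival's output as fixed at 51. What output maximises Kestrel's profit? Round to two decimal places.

15.13

With the rival's output fixed at 51, Kestrel's profit is π_K = (326 - 2·51 - 2q_K)q_K - (103q_K + 2q_K²) = (224 - 2q_K)q_K - (103q_K + 2q_K²).
∂π_K/∂q_K = 121 - 8q_K = 0, so q_K = 121/8.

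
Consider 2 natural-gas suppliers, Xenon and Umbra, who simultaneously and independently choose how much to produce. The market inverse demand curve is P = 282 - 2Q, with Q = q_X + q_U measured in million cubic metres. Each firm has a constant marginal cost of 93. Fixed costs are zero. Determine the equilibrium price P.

156

A representative firm's profit is π_i = q_i(282 - 2Q) - 93q_i.
Setting ∂π_i/∂q_i = 0 with rivals' quantities fixed: 189 - 4q_i - 2q_j = 0.
By symmetry each firm produces the same amount; substituting q_j = q_i yields q_i = 189/6 = 63/2.
Total output Q = 63, so price P = 282 - 2·63 = 156.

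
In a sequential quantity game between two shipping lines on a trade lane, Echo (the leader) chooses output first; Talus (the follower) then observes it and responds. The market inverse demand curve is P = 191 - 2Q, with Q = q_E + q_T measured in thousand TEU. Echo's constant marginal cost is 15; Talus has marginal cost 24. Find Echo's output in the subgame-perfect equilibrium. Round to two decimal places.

The follower Talus best-responds to any q_E: π_T = (191 - 2Q)q_T - 24q_T.
Follower FOC: 167 - 2q_E - 4q_T = 0, so q_T(q_E) = (167 - 2q_E)/4.
The leader anticipates this reaction. Substituting into P = 191 - 2Q gives P = 215/2 - q_E, so π_E = (215/2 - q_E)q_E - 15q_E.
Leader FOC: 185/2 - 2q_E = 0, so q_E = 185/4.
Then q_T = (167 - 2·(185/4))/4 = 149/8.

46.25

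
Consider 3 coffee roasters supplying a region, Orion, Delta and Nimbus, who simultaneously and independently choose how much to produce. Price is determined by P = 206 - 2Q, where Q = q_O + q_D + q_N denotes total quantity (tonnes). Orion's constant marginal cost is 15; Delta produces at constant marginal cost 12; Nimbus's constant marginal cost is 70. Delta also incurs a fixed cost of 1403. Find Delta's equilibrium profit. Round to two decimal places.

629.03

Orion's profit: π_O = (206 - 2Q)q_O - (15q_O). Setting ∂π_O/∂q_O = 0: 191 - 4q_O - 2(q_D + q_N) = 0.
Delta's profit: π_D = (206 - 2Q)q_D - (12q_D). Setting ∂π_D/∂q_D = 0: 194 - 4q_D - 2(q_O + q_N) = 0.
Nimbus's first-order condition: 136 - 4q_N - 2(q_O + q_D) = 0.
Adding the 3 first-order conditions: 521 − 8Q = 0, so Q = 521/8.
Back-substituting: q_O = (191 − 521/4)/2 = 243/8, q_D = (194 − 521/4)/2 = 255/8, q_N = (136 − 521/4)/2 = 23/8.
Price P = 206 - 2·(521/8) = 303/4.
Delta's profit: (303/4 - 12)·(255/8) - 1403 = 629.0313.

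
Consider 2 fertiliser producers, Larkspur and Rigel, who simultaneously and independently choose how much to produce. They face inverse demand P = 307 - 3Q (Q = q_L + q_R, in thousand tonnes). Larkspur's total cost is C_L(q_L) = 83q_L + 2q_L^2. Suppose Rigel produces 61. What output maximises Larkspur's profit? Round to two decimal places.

4.10

With the rival's output fixed at 61, Larkspur's profit is π_L = (307 - 3·61 - 3q_L)q_L - (83q_L + 2q_L²) = (124 - 3q_L)q_L - (83q_L + 2q_L²).
∂π_L/∂q_L = 41 - 10q_L = 0, so q_L = 41/10.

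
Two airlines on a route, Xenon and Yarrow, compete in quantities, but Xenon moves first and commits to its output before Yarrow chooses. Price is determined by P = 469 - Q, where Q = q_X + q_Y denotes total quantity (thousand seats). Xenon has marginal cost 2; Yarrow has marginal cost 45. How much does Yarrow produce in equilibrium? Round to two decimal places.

The follower Yarrow best-responds to any q_X: π_Y = (469 - Q)q_Y - 45q_Y.
∂π_Y/∂q_Y = 424 - q_X - 2q_Y = 0 gives the reaction function q_Y = (424 - q_X)/2.
The leader anticipates this reaction. Substituting into P = 469 - Q gives P = 257 - (1/2)q_X, so π_X = (257 - (1/2)q_X)q_X - 2q_X.
The leader's first-order condition 255 - q_X = 0 yields q_X = 255.
Then q_Y = (424 - 255)/2 = 169/2.

84.50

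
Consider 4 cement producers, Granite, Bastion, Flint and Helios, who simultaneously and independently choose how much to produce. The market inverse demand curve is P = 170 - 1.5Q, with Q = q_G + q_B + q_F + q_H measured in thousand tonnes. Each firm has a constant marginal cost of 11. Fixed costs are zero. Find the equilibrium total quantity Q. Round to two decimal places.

Each firm earns π_i = (170 - 1.5Q)q_i - 11q_i.
Setting ∂π_i/∂q_i = 0 with rivals' quantities fixed: 159 - 3q_i - (3/2)·Σ_{j≠i} q_j = 0.
By symmetry each firm produces the same amount; substituting Σ_{j≠i} q_j = 3q_i yields q_i = 159/(15/2) = 106/5.
Total output Q = 106/5 + 106/5 + 106/5 + 106/5 = 424/5.

84.80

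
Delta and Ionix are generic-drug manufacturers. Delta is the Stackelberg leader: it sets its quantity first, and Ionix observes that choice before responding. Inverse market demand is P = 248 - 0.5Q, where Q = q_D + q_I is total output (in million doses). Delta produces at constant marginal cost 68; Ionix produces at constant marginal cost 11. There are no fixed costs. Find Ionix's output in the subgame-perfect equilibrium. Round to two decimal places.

Solve by backward induction. Given q_D, the follower Ionix maximises π_I = (248 - (1/2)q_D - (1/2)q_I)q_I - 11q_I.
∂π_I/∂q_I = 237 - (1/2)q_D - q_I = 0 gives the reaction function q_I = (237 - (1/2)q_D).
Delta substitutes q_I(q_D) into its own profit: π_D = q_D(248 - (1/2)q_D - (237 - (1/2)q_D)/2) - 68q_D = (259/2 - (1/4)q_D)q_D - 68q_D.
The leader's first-order condition 123/2 - (1/2)q_D = 0 yields q_D = 123.
Then q_I = (237 - (1/2)·123) = 351/2.

175.50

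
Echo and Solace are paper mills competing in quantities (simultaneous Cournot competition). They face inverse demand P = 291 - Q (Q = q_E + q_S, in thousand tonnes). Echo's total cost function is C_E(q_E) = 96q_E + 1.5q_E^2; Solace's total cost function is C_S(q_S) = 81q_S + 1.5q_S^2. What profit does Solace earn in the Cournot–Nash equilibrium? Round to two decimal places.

Echo's profit: π_E = (291 - Q)q_E - (96q_E + (3/2)q_E²). Setting ∂π_E/∂q_E = 0: 195 - 5q_E - (q_S) = 0.
Solace's profit: π_S = (291 - Q)q_S - (81q_S + (3/2)q_S²). Setting ∂π_S/∂q_S = 0: 210 - 5q_S - (q_E) = 0.
So q_E = (195 - q_S)/5 and q_S = (210 - q_E)/5.
Solving the pair: q_E = 255/8, q_S = 285/8.
Price P = 291 - 135/2 = 447/2.
Solace's profit: (447/2)·(285/8) - 81·(285/8) - (3/2)(285/8)² = 3172.8516.

3172.85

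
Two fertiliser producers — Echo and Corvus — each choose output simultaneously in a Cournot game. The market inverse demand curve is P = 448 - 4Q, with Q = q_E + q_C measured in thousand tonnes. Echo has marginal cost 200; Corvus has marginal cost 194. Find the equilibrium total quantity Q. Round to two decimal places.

Echo's profit: π_E = (448 - 4Q)q_E - (200q_E). Setting ∂π_E/∂q_E = 0: 248 - 8q_E - 4(q_C) = 0.
Corvus's profit: π_C = (448 - 4Q)q_C - (194q_C). Setting ∂π_C/∂q_C = 0: 254 - 8q_C - 4(q_E) = 0.
So q_E = (248 - 4q_C)/8 and q_C = (254 - 4q_E)/8.
Solving the pair: q_E = 121/6, q_C = 65/3.
Total output Q = 121/6 + 65/3 = 251/6.

41.83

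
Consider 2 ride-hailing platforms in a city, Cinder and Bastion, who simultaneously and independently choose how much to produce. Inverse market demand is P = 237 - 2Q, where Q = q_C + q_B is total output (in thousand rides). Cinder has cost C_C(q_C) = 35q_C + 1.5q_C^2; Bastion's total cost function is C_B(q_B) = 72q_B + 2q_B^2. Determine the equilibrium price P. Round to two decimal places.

158.65

Cinder's profit: π_C = (237 - 2Q)q_C - (35q_C + (3/2)q_C²). Setting ∂π_C/∂q_C = 0: 202 - 7q_C - 2(q_B) = 0.
Bastion's first-order condition: 165 - 8q_B - 2(q_C) = 0.
Rearranging gives the reaction functions q_C = (202 - 2q_B)/7 and q_B = (165 - 2q_C)/8.
Solving the pair: q_C = 643/26, q_B = 751/52.
Total output Q = 39.1731, so price P = 237 - 2·39.1731 = 158.6538.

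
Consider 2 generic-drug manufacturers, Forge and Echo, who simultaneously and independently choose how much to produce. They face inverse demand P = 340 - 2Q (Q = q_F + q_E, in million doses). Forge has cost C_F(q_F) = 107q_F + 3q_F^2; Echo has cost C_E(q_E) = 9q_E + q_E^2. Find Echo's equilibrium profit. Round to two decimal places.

Forge's profit: π_F = (340 - 2Q)q_F - (107q_F + 3q_F²). Setting ∂π_F/∂q_F = 0: 233 - 10q_F - 2(q_E) = 0.
Echo's profit: π_E = (340 - 2Q)q_E - (9q_E + q_E²). Setting ∂π_E/∂q_E = 0: 331 - 6q_E - 2(q_F) = 0.
Rearranging gives the reaction functions q_F = (233 - 2q_E)/10 and q_E = (331 - 2q_F)/6.
Substituting one into the other gives q_F = 92/7 and q_E = 711/14.
Price P = 340 - 2·(895/14) = 1485/7.
Echo's profit: (1485/7)·(711/14) - 9·(711/14) - (711/14)² = 7737.5663.

7737.57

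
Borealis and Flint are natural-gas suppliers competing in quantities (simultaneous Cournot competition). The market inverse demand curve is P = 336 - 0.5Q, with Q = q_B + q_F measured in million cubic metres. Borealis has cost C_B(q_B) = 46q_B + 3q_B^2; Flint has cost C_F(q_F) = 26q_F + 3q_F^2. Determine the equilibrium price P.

296

Borealis's profit: π_B = (336 - 0.5Q)q_B - (46q_B + 3q_B²). Setting ∂π_B/∂q_B = 0: 290 - 7q_B - (1/2)(q_F) = 0.
Flint's profit: π_F = (336 - 0.5Q)q_F - (26q_F + 3q_F²). Setting ∂π_F/∂q_F = 0: 310 - 7q_F - (1/2)(q_B) = 0.
Best responses: q_B = (290 - (1/2)q_F)/7, q_F = (310 - (1/2)q_B)/7.
Substituting one into the other gives q_B = 500/13 and q_F = 540/13.
Total output Q = 80, so price P = 336 - (1/2)·80 = 296.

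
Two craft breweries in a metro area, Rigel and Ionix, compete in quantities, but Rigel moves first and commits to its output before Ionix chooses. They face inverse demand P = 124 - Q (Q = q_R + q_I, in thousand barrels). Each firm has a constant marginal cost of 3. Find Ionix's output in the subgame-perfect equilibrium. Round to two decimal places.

The follower Ionix best-responds to any q_R: π_I = (124 - Q)q_I - 3q_I.
∂π_I/∂q_I = 121 - q_R - 2q_I = 0 gives the reaction function q_I = (121 - q_R)/2.
The leader anticipates this reaction. Substituting into P = 124 - Q gives P = 127/2 - (1/2)q_R, so π_R = (127/2 - (1/2)q_R)q_R - 3q_R.
Maximising: ∂π_R/∂q_R = 121/2 - q_R = 0, giving q_R = 121/2.
Then q_I = (121 - 121/2)/2 = 121/4.

30.25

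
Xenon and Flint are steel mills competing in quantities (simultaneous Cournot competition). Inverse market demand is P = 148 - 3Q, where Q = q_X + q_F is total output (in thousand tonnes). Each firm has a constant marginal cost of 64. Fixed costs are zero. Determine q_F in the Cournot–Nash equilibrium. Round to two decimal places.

A representative firm's profit is π_i = q_i(148 - 3Q) - 64q_i.
First-order condition (treating rivals' output as given): 84 - 6q_i - 3q_j = 0.
With identical firms every q_j equals q_i, so q_j = q_i and 84 = 9q_i, giving q_i = 28/3.

9.33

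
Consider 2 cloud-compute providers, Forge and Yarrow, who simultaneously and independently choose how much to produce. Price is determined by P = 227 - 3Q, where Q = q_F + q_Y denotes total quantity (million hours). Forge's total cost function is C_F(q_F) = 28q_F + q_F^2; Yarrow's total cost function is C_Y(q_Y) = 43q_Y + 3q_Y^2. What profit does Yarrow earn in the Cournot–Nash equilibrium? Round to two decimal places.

606.92

Forge's profit: π_F = (227 - 3Q)q_F - (28q_F + q_F²). Setting ∂π_F/∂q_F = 0: 199 - 8q_F - 3(q_Y) = 0.
Yarrow's first-order condition: 184 - 12q_Y - 3(q_F) = 0.
Rearranging gives the reaction functions q_F = (199 - 3q_Y)/8 and q_Y = (184 - 3q_F)/12.
Solving the pair: q_F = 612/29, q_Y = 875/87.
Price P = 227 - 3·31.1609 = 133.5172.
Yarrow's profit: 133.5172·(875/87) - 43·(875/87) - 3(875/87)² = 606.9164.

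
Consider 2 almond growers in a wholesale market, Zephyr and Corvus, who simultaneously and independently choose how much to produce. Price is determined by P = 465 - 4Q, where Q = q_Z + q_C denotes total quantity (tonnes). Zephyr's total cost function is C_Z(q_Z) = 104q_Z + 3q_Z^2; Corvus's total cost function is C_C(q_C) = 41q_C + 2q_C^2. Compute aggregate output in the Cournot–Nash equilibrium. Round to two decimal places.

46.89

Zephyr's profit: π_Z = (465 - 4Q)q_Z - (104q_Z + 3q_Z²). Setting ∂π_Z/∂q_Z = 0: 361 - 14q_Z - 4(q_C) = 0.
Corvus's first-order condition: 424 - 12q_C - 4(q_Z) = 0.
So q_Z = (361 - 4q_C)/14 and q_C = (424 - 4q_Z)/12.
Solving the pair: q_Z = 659/38, q_C = 1123/38.
Total output Q = 659/38 + 1123/38 = 891/19.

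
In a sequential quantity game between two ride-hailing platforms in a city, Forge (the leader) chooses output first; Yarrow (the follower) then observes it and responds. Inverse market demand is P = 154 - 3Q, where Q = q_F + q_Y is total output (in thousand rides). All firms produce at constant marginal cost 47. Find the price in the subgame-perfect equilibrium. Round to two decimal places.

The follower Yarrow best-responds to any q_F: π_Y = (154 - 3Q)q_Y - 47q_Y.
∂π_Y/∂q_Y = 107 - 3q_F - 6q_Y = 0 gives the reaction function q_Y = (107 - 3q_F)/6.
Forge substitutes q_Y(q_F) into its own profit: π_F = q_F(154 - 3q_F - (107 - 3q_F)/2) - 47q_F = (201/2 - (3/2)q_F)q_F - 47q_F.
Leader FOC: 107/2 - 3q_F = 0, so q_F = 107/6.
Then q_Y = (107 - 3·(107/6))/6 = 107/12.
Total output Q = 107/4, so price P = 154 - 3·(107/4) = 295/4.

73.75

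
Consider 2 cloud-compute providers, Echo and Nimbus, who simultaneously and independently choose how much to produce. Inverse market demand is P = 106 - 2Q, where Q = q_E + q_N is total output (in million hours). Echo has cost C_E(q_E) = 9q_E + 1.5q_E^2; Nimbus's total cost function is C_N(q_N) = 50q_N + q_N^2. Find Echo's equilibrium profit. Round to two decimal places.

Echo's profit: π_E = (106 - 2Q)q_E - (9q_E + (3/2)q_E²). Setting ∂π_E/∂q_E = 0: 97 - 7q_E - 2(q_N) = 0.
Nimbus's first-order condition: 56 - 6q_N - 2(q_E) = 0.
Rearranging gives the reaction functions q_E = (97 - 2q_N)/7 and q_N = (56 - 2q_E)/6.
Solving the pair: q_E = 235/19, q_N = 99/19.
Price P = 106 - 2·(334/19) = 1346/19.
Echo's profit: (1346/19)·(235/19) - 9·(235/19) - (3/2)(235/19)² = 535.4224.

535.42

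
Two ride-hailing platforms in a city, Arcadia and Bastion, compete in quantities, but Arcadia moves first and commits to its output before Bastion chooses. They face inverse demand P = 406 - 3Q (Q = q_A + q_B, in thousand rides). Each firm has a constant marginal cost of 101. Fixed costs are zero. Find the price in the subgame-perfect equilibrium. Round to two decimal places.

The follower Bastion best-responds to any q_A: π_B = (406 - 3Q)q_B - 101q_B.
∂π_B/∂q_B = 305 - 3q_A - 6q_B = 0 gives the reaction function q_B = (305 - 3q_A)/6.
The leader anticipates this reaction. Substituting into P = 406 - 3Q gives P = 507/2 - (3/2)q_A, so π_A = (507/2 - (3/2)q_A)q_A - 101q_A.
The leader's first-order condition 305/2 - 3q_A = 0 yields q_A = 305/6.
Then q_B = (305 - 3·(305/6))/6 = 305/12.
Total output Q = 305/4, so price P = 406 - 3·(305/4) = 709/4.

177.25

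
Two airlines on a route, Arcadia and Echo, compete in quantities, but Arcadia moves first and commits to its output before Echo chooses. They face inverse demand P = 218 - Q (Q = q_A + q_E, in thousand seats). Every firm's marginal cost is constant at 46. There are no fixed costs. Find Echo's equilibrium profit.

Solve by backward induction. Given q_A, the follower Echo maximises π_E = (218 - q_A - q_E)q_E - 46q_E.
∂π_E/∂q_E = 172 - q_A - 2q_E = 0 gives the reaction function q_E = (172 - q_A)/2.
Arcadia substitutes q_E(q_A) into its own profit: π_A = q_A(218 - q_A - (172 - q_A)/2) - 46q_A = (132 - (1/2)q_A)q_A - 46q_A.
Maximising: ∂π_A/∂q_A = 86 - q_A = 0, giving q_A = 86.
Then q_E = (172 - 86)/2 = 43.
Price P = 218 - 129 = 89.
Echo's profit: (89 - 46)·43 = 1849.

1849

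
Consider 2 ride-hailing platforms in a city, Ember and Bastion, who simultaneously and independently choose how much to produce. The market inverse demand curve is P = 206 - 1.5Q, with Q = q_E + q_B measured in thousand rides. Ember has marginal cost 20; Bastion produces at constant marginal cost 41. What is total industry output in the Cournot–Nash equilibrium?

Ember's profit: π_E = (206 - 1.5Q)q_E - (20q_E). Setting ∂π_E/∂q_E = 0: 186 - 3q_E - (3/2)(q_B) = 0.
Bastion's first-order condition: 165 - 3q_B - (3/2)(q_E) = 0.
Best responses: q_E = (186 - (3/2)q_B)/3, q_B = (165 - (3/2)q_E)/3.
Solving the pair: q_E = 46, q_B = 32.
Total output Q = 46 + 32 = 78.

78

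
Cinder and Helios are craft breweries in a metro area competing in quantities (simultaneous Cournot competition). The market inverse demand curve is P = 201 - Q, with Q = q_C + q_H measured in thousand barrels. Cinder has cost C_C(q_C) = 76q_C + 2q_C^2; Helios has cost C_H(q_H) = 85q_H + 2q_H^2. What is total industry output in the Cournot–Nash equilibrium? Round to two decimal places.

Cinder's profit: π_C = (201 - Q)q_C - (76q_C + 2q_C²). Setting ∂π_C/∂q_C = 0: 125 - 6q_C - (q_H) = 0.
Helios's first-order condition: 116 - 6q_H - (q_C) = 0.
Best responses: q_C = (125 - q_H)/6, q_H = (116 - q_C)/6.
Solving the pair: q_C = 634/35, q_H = 571/35.
Total output Q = 634/35 + 571/35 = 241/7.

34.43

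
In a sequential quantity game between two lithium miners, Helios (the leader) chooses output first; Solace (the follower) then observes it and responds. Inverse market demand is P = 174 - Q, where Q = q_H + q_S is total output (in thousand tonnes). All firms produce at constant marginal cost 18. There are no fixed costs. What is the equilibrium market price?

57

Solve by backward induction. Given q_H, the follower Solace maximises π_S = (174 - q_H - q_S)q_S - 18q_S.
∂π_S/∂q_S = 156 - q_H - 2q_S = 0 gives the reaction function q_S = (156 - q_H)/2.
The leader anticipates this reaction. Substituting into P = 174 - Q gives P = 96 - (1/2)q_H, so π_H = (96 - (1/2)q_H)q_H - 18q_H.
Leader FOC: 78 - q_H = 0, so q_H = 78.
Then q_S = (156 - 78)/2 = 39.
Total output Q = 117, so price P = 174 - 117 = 57.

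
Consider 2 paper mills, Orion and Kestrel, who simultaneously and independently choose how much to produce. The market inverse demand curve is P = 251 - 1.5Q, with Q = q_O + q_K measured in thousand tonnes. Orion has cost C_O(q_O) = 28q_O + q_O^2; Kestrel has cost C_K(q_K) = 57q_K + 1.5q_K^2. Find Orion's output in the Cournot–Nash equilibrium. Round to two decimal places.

Orion's profit: π_O = (251 - 1.5Q)q_O - (28q_O + q_O²). Setting ∂π_O/∂q_O = 0: 223 - 5q_O - (3/2)(q_K) = 0.
Kestrel's first-order condition: 194 - 6q_K - (3/2)(q_O) = 0.
Rearranging gives the reaction functions q_O = (223 - (3/2)q_K)/5 and q_K = (194 - (3/2)q_O)/6.
Substituting one into the other gives q_O = 1396/37 and q_K = 22.9009.

37.73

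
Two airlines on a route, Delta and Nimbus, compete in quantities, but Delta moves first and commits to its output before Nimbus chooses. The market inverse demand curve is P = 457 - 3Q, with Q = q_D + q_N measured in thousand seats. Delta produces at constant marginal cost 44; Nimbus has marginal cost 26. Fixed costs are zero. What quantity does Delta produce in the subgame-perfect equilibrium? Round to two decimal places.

65.83

Solve by backward induction. Given q_D, the follower Nimbus maximises π_N = (457 - 3q_D - 3q_N)q_N - 26q_N.
Setting the follower's marginal profit to zero, 431 - 3q_D - 6q_N = 0, i.e. q_N = (431 - 3q_D)/6.
The leader anticipates this reaction. Substituting into P = 457 - 3Q gives P = 483/2 - (3/2)q_D, so π_D = (483/2 - (3/2)q_D)q_D - 44q_D.
The leader's first-order condition 395/2 - 3q_D = 0 yields q_D = 395/6.
Then q_N = (431 - 3·(395/6))/6 = 467/12.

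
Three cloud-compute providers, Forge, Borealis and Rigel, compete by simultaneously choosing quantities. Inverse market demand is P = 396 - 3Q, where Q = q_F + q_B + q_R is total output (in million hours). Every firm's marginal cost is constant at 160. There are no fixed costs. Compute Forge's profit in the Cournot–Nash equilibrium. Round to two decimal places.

Each firm earns π_i = (396 - 3Q)q_i - 160q_i.
First-order condition (treating rivals' output as given): 236 - 6q_i - 3·Σ_{j≠i} q_j = 0.
With identical firms every q_j equals q_i, so Σ_{j≠i} q_j = 2q_i and 236 = 12q_i, giving q_i = 59/3.
Price P = 396 - 3·59 = 219.
Forge's profit: (219 - 160)·(59/3) = 1160.3333.

1160.33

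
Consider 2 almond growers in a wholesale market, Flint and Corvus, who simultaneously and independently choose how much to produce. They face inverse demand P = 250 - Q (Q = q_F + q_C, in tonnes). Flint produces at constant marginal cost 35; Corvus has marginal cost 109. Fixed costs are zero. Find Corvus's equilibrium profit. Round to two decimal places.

Flint's profit: π_F = (250 - Q)q_F - (35q_F). Setting ∂π_F/∂q_F = 0: 215 - 2q_F - (q_C) = 0.
Corvus's first-order condition: 141 - 2q_C - (q_F) = 0.
Rearranging gives the reaction functions q_F = (215 - q_C)/2 and q_C = (141 - q_F)/2.
Substituting one into the other gives q_F = 289/3 and q_C = 67/3.
Price P = 250 - 356/3 = 394/3.
Corvus's profit: (394/3 - 109)·(67/3) = 498.7778.

498.78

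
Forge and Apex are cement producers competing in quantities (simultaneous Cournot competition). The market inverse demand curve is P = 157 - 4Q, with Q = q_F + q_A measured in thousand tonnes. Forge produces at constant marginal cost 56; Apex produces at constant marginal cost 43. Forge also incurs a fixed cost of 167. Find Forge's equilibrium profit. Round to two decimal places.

48.11

Forge's profit: π_F = (157 - 4Q)q_F - (56q_F). Setting ∂π_F/∂q_F = 0: 101 - 8q_F - 4(q_A) = 0.
Apex's profit: π_A = (157 - 4Q)q_A - (43q_A). Setting ∂π_A/∂q_A = 0: 114 - 8q_A - 4(q_F) = 0.
So q_F = (101 - 4q_A)/8 and q_A = (114 - 4q_F)/8.
Substituting one into the other gives q_F = 22/3 and q_A = 127/12.
Price P = 157 - 4·(215/12) = 256/3.
Forge's profit: (256/3 - 56)·(22/3) - 167 = 433/9.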